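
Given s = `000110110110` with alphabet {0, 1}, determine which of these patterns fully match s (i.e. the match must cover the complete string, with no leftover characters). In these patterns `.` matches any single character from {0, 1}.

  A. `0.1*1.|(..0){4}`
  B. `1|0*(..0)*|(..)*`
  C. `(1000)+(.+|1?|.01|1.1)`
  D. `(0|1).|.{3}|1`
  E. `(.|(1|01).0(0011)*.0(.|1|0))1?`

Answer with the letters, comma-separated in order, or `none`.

A, B

A → match
B → match
C → no match — must start with `1000`
D → no match
E → no match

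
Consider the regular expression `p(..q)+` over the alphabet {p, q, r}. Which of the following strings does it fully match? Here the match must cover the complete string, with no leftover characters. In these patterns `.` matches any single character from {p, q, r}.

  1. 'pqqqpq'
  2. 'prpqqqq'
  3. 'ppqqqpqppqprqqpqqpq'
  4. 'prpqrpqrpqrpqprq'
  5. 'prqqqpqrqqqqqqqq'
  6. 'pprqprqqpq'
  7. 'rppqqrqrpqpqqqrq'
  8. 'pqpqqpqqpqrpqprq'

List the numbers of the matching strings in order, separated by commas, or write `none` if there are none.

2, 3, 4, 5, 6, 8

1 → no match
2 → match
3 → match
4 → match
5 → match
6 → match
7 → no match — must start with 'p'
8 → match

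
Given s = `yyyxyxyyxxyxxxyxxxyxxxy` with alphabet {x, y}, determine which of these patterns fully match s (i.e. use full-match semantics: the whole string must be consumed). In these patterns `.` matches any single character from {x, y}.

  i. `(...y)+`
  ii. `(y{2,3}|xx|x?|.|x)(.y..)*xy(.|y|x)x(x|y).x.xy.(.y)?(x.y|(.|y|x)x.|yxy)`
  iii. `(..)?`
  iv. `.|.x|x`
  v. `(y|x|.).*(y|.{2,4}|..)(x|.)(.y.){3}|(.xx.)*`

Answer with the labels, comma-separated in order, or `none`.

ii

i → no match
ii → match
iii → no match
iv → no match
v → no match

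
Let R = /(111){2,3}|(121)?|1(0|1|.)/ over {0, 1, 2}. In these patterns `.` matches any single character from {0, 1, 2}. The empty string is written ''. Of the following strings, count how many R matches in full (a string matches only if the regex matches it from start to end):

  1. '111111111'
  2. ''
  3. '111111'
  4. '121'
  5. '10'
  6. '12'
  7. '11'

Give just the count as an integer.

1. '111111111' → match
2. '' → match
3. '111111' → match
4. '121' → match
5. '10' → match
6. '12' → match
7. '11' → match
Total matched: 7

7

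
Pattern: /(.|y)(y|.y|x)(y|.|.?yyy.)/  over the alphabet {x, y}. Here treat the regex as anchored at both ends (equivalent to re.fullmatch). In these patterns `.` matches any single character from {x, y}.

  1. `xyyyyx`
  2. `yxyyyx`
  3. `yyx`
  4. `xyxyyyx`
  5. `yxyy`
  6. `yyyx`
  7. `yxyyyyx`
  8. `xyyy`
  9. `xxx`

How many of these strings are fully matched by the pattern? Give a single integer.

9

1 → match
2 → match
3 → match
4 → match
5 → match
6 → match
7 → match
8 → match
9 → match
Total matched: 9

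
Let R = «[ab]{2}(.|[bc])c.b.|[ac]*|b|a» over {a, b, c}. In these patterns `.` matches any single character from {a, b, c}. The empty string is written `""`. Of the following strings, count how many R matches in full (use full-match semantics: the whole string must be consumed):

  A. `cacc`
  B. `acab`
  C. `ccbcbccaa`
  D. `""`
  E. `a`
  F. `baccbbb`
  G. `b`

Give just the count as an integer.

5

A. `cacc` → match
B. `acab` → no match
C. `ccbcbccaa` → no match
D. `""` → match
E. `a` → match
F. `baccbbb` → match
G. `b` → match
Total matched: 5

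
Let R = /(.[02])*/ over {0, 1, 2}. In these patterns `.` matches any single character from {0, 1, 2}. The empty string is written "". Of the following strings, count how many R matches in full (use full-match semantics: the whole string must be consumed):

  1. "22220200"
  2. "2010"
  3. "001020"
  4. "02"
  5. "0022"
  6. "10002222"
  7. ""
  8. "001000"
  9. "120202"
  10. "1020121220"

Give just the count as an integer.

10

1 → match
2 → match
3 → match
4 → match
5 → match
6 → match
7 → match
8 → match
9 → match
10 → match
Total matched: 10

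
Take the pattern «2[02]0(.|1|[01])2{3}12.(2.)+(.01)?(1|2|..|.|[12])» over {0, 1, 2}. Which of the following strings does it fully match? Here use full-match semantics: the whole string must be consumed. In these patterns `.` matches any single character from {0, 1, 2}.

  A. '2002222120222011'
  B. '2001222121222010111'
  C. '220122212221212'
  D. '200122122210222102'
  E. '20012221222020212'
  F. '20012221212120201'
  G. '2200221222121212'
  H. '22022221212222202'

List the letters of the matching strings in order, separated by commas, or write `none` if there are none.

A, B, C, E, F, H

A → match
B → match
C → match
D → no match
E → match
F → match
G → no match
H → match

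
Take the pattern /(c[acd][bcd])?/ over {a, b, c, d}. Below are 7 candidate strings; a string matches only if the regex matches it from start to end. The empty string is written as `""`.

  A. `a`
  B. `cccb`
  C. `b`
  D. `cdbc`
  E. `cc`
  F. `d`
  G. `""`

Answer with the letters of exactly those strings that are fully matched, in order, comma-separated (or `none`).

G

A. `a` → no match
B. `cccb` → no match
C. `b` → no match
D. `cdbc` → no match
E. `cc` → no match
F. `d` → no match
G. `""` → match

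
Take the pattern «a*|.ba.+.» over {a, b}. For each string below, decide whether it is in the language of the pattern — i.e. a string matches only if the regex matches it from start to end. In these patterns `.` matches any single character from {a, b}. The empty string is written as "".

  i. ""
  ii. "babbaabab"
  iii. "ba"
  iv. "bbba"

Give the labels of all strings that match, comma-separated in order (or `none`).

i → match
ii → no match
iii → no match
iv → no match

i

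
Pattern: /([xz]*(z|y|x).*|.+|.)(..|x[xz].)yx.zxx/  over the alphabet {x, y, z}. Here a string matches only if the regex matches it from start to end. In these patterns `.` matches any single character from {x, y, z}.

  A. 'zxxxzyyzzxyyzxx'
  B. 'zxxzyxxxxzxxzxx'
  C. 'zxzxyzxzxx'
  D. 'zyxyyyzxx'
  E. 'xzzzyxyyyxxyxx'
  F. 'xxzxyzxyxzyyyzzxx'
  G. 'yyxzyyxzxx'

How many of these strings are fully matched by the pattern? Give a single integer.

0

A → no match
B → no match
C → no match
D → no match
E → no match — must end with 'zxx'
F → no match
G → no match
Total matched: 0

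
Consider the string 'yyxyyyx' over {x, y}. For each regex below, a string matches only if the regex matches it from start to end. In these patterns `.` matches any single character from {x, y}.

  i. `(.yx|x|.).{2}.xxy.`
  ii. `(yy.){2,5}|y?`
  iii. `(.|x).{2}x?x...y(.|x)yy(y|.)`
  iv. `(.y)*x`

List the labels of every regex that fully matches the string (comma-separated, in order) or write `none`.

i → no match
ii → no match
iii → no match
iv → match

iv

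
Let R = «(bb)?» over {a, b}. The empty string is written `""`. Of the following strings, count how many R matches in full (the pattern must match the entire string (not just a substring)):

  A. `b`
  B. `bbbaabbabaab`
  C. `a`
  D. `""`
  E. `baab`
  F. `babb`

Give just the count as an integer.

1

A. `b` → no match
B. `bbbaabbabaab` → no match
C. `a` → no match
D. `""` → match
E. `baab` → no match
F. `babb` → no match
Total matched: 1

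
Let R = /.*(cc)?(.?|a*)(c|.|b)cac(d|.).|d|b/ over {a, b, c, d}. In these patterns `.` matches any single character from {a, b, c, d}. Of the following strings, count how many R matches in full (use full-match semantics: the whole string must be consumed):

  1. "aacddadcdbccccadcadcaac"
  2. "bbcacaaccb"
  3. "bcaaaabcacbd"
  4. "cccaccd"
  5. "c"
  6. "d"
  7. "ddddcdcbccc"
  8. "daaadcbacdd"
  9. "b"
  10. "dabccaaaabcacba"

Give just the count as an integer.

1 → no match
2 → no match
3 → match
4 → match
5 → no match
6 → match
7 → no match
8 → no match
9 → match
10 → match
Total matched: 5

5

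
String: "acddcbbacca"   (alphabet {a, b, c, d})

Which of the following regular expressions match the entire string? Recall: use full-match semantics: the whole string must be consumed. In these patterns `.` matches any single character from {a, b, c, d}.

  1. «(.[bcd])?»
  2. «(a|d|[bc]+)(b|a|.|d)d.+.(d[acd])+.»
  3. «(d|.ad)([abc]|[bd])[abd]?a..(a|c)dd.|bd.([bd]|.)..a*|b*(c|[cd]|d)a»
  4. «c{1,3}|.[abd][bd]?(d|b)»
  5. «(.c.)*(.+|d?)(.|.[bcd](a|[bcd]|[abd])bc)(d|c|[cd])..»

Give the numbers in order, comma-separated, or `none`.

5

1 → no match
2 → no match
3 → no match
4 → no match
5 → match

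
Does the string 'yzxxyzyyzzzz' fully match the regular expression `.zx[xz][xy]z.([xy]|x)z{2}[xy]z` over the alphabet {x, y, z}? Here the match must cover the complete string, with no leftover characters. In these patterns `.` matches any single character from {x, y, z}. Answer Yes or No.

No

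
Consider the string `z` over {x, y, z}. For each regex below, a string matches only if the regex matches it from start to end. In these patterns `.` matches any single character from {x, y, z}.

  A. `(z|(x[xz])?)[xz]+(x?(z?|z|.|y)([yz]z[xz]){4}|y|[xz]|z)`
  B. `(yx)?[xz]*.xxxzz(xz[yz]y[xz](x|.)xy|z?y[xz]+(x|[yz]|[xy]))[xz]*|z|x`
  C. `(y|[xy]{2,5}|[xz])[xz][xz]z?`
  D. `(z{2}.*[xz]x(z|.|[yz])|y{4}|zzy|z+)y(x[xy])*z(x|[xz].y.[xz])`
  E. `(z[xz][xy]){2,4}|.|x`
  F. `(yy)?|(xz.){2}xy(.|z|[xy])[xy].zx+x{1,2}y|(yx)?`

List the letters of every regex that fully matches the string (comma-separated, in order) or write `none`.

B, E

A → no match
B → match
C → no match
D → no match
E → match
F → no match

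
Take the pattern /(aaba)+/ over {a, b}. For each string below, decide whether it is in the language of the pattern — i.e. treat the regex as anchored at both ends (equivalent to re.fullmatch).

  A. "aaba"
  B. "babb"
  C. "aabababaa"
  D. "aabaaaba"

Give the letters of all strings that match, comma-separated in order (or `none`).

A, D

A → match
B → no match — must start with "aaba"
C → no match — must end with "aaba"
D → match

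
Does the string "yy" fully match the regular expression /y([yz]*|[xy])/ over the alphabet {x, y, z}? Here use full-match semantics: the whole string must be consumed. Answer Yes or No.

Yes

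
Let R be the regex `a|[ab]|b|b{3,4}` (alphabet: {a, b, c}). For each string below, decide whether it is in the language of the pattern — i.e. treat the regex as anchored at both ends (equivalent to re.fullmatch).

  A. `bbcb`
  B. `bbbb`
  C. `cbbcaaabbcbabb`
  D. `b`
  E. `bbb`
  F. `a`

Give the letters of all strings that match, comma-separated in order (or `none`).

A. `bbcb` → no match
B. `bbbb` → match
C → no match
D. `b` → match
E. `bbb` → match
F. `a` → match

B, D, E, F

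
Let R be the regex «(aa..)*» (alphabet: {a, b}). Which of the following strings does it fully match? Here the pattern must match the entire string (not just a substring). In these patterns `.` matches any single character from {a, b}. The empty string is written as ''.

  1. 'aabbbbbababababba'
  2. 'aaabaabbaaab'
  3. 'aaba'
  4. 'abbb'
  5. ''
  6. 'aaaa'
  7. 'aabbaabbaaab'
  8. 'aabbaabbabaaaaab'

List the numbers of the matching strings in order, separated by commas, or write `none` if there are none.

1 → no match
2. 'aaabaabbaaab' → match
3. 'aaba' → match
4. 'abbb' → no match
5. '' → match
6. 'aaaa' → match
7. 'aabbaabbaaab' → match
8 → no match

2, 3, 5, 6, 7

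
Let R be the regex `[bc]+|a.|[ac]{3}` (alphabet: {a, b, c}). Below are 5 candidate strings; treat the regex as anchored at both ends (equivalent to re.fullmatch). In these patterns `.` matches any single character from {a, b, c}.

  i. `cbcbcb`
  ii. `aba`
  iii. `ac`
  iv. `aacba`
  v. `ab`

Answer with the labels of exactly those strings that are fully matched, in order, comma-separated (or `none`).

i → match
ii → no match
iii → match
iv → no match
v → match

i, iii, v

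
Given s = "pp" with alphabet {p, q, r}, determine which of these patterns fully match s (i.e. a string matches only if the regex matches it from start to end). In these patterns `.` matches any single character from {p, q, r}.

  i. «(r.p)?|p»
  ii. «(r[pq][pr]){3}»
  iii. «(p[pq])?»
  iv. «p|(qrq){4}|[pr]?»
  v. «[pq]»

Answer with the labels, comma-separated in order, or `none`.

i → no match
ii → no match — must start with "r"
iii → match
iv → no match
v → no match

iii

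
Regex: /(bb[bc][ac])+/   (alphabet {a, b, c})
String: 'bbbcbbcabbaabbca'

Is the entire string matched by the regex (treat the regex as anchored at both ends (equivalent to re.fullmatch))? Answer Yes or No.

No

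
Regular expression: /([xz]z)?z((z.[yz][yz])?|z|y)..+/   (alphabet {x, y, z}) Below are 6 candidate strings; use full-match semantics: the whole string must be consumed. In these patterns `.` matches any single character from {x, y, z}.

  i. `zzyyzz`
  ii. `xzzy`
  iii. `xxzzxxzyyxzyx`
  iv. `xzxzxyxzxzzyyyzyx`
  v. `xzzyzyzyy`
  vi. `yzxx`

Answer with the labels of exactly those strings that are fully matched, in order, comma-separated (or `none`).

i, v

i. `zzyyzz` → match
ii. `xzzy` → no match
iii → no match
iv → no match
v. `xzzyzyzyy` → match
vi. `yzxx` → no match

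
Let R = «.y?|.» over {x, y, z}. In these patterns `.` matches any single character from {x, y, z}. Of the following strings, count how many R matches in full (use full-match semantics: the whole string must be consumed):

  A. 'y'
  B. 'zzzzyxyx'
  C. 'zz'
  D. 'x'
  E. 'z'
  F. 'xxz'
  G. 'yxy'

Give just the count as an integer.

3

A → match
B → no match
C → no match
D → match
E → match
F → no match
G → no match
Total matched: 3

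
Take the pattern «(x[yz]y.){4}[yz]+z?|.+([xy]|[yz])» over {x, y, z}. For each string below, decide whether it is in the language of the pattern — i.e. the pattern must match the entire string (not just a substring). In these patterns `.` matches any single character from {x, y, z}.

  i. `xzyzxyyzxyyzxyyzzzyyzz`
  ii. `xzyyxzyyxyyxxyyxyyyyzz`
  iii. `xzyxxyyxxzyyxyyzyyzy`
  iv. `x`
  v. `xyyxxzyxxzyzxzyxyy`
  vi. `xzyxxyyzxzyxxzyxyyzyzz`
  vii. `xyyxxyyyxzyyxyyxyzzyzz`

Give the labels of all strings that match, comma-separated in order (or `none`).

i → match
ii → match
iii → match
iv → no match
v → match
vi → match
vii → match

i, ii, iii, v, vi, vii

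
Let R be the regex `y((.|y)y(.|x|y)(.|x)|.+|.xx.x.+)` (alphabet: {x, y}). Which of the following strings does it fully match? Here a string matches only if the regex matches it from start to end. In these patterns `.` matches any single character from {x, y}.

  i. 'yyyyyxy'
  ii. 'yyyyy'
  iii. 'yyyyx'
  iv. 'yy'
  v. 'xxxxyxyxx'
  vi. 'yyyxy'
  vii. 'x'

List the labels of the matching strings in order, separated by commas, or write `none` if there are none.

i, ii, iii, iv, vi

i → match
ii → match
iii → match
iv → match
v → no match — must start with 'y'
vi → match
vii → no match — must start with 'y'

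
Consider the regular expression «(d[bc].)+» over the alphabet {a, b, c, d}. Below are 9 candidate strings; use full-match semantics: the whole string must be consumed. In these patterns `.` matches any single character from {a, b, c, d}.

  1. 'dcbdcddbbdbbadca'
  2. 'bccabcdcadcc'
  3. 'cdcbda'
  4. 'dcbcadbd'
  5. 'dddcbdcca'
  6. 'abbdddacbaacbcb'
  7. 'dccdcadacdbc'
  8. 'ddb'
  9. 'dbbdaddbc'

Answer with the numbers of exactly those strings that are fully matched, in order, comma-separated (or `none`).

none

1 → no match
2 → no match — must start with 'd'
3 → no match — must start with 'd'
4 → no match
5 → no match
6 → no match — must start with 'd'
7 → no match
8 → no match
9 → no match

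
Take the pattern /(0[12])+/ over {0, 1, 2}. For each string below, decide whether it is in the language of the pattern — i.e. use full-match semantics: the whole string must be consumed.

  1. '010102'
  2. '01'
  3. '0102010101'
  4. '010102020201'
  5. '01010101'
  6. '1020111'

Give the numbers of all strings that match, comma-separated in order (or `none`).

1 → match
2 → match
3 → match
4 → match
5 → match
6 → no match — must start with '0'

1, 2, 3, 4, 5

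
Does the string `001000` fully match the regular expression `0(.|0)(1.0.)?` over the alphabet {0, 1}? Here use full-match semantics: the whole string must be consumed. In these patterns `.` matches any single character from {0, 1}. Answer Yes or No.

Yes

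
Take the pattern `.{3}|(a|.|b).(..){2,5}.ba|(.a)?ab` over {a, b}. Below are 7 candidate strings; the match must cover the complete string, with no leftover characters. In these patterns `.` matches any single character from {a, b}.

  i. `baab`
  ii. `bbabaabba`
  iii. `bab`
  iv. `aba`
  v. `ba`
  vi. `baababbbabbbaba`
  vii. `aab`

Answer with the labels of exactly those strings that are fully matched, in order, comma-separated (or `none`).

i. `baab` → match
ii. `bbabaabba` → match
iii. `bab` → match
iv. `aba` → match
v. `ba` → no match
vi → match
vii. `aab` → match

i, ii, iii, iv, vi, vii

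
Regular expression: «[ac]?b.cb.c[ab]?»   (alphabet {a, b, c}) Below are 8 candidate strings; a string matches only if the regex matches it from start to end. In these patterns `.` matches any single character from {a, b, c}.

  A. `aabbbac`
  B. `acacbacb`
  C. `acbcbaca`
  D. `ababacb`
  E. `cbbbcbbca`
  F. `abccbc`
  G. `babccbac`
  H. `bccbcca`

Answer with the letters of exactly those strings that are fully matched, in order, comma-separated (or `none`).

A → no match
B → no match
C → no match
D → no match
E → no match
F → no match
G → no match
H → match

H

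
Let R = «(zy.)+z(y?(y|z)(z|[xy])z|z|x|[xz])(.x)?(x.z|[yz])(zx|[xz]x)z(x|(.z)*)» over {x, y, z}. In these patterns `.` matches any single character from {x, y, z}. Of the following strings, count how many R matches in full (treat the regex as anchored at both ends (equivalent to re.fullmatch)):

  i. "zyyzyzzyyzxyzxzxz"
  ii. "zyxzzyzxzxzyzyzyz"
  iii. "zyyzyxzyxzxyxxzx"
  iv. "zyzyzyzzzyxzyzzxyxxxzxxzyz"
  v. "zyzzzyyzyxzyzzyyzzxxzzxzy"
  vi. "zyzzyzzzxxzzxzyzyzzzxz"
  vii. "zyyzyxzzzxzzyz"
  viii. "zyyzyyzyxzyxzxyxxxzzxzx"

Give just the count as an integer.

i → match
ii → match
iii → match
iv → no match
v → no match
vi → match
vii → no match
viii → match
Total matched: 5

5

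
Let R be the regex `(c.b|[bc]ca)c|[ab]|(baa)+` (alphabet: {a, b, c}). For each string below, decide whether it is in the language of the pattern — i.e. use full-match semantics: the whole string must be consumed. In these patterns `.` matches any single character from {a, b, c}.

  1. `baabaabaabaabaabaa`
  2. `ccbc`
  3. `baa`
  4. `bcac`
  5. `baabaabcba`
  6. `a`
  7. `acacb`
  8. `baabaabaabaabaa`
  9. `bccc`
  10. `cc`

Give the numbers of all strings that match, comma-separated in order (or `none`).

1 → match
2 → match
3 → match
4 → match
5 → no match
6 → match
7 → no match
8 → match
9 → no match
10 → no match

1, 2, 3, 4, 6, 8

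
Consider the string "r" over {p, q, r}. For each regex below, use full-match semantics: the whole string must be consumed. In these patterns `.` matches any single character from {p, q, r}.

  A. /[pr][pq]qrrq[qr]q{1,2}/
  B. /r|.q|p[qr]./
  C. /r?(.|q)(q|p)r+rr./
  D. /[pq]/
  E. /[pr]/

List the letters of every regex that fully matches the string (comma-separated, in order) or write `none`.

A → no match — must end with "q"
B → match
C → no match
D → no match
E → match

B, E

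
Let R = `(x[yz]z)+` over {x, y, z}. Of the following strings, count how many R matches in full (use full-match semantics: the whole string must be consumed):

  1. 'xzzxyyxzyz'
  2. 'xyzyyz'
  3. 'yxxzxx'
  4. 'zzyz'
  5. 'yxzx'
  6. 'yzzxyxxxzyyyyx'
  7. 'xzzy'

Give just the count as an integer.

0

1. 'xzzxyyxzyz' → no match
2. 'xyzyyz' → no match
3. 'yxxzxx' → no match — must start with 'x'
4. 'zzyz' → no match — must start with 'x'
5. 'yxzx' → no match — must start with 'x'
6 → no match — must start with 'x'
7. 'xzzy' → no match — must end with 'z'
Total matched: 0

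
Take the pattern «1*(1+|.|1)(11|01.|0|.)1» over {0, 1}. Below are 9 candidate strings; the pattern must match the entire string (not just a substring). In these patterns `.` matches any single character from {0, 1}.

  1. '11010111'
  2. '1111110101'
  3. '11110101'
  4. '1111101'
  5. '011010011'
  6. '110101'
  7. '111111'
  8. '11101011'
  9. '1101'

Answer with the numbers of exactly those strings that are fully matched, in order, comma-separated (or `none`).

1 → no match
2 → match
3 → match
4 → match
5 → no match
6 → match
7 → match
8 → no match
9 → match

2, 3, 4, 6, 7, 9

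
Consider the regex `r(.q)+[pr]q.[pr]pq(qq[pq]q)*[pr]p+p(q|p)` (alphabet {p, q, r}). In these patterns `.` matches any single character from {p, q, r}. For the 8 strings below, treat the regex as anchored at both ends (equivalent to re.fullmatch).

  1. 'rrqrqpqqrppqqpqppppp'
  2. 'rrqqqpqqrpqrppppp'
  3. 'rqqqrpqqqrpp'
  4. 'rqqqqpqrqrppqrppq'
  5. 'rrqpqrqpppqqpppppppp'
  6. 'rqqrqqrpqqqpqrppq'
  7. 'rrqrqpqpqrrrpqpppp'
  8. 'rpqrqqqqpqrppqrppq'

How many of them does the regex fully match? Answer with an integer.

3

1 → no match
2 → match
3 → no match
4 → match
5 → no match
6 → match
7 → no match
8 → no match
Total matched: 3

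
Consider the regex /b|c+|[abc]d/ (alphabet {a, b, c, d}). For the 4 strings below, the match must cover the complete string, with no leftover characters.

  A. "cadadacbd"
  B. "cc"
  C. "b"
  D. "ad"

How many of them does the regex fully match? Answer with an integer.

3

A → no match
B → match
C → match
D → match
Total matched: 3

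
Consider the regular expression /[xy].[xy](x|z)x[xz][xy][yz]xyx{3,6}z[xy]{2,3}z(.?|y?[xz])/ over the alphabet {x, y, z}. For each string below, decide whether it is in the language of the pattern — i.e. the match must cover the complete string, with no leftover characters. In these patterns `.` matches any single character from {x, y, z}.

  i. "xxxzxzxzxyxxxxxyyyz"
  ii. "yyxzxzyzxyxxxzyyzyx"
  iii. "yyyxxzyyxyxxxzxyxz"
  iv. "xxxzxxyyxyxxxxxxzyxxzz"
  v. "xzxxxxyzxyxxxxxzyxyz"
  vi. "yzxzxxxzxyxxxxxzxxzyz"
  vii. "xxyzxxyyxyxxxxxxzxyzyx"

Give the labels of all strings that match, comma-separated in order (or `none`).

ii, iii, iv, v, vi, vii

i → no match
ii → match
iii → match
iv → match
v → match
vi → match
vii → match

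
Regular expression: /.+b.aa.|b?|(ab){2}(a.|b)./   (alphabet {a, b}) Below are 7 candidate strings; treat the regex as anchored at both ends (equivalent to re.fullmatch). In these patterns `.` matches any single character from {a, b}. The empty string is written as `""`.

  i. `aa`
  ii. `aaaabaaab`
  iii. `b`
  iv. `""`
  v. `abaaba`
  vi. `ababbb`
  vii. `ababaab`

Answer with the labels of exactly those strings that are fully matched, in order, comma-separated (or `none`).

i → no match
ii → match
iii → match
iv → match
v → no match
vi → match
vii → match

ii, iii, iv, vi, vii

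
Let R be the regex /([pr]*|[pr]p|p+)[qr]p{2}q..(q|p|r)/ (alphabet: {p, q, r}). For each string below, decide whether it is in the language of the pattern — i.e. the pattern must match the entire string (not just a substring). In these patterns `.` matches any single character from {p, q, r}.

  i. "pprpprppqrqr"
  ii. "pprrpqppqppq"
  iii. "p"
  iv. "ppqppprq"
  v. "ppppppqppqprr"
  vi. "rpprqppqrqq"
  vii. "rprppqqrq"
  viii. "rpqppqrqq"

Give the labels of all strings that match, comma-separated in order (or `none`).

i, ii, v, vi, vii, viii

i. "pprpprppqrqr" → match
ii. "pprrpqppqppq" → match
iii. "p" → no match
iv. "ppqppprq" → no match
v → match
vi. "rpprqppqrqq" → match
vii. "rprppqqrq" → match
viii. "rpqppqrqq" → match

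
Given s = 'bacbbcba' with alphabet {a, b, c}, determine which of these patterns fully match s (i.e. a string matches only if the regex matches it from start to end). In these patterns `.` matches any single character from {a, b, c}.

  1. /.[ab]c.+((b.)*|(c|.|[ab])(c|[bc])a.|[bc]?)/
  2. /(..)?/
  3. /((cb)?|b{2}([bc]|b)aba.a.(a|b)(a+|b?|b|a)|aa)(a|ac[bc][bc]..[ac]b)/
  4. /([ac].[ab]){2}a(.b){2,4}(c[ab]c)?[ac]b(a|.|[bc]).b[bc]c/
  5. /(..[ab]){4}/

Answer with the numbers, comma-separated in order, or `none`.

1

1 → match
2 → no match
3 → no match
4 → no match — must end with 'c'
5 → no match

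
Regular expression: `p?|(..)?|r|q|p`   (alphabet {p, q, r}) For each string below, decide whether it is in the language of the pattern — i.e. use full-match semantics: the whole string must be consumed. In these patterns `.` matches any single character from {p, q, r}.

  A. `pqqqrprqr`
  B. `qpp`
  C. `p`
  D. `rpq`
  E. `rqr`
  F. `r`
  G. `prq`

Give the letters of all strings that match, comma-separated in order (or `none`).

C, F

A → no match
B → no match
C → match
D → no match
E → no match
F → match
G → no match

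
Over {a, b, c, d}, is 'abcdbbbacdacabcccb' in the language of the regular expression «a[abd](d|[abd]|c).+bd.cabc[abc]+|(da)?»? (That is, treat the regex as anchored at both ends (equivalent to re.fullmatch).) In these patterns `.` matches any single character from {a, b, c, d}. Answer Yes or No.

No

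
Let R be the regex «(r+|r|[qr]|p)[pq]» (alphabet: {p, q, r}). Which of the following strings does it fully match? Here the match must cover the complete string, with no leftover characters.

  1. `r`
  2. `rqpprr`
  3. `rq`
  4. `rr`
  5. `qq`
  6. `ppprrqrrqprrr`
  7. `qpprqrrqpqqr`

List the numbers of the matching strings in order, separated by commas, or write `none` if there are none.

1 → no match
2 → no match
3 → match
4 → no match
5 → match
6 → no match
7 → no match

3, 5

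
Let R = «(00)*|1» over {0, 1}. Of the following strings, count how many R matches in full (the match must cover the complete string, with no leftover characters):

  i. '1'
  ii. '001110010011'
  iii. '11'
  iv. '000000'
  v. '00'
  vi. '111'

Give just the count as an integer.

i. '1' → match
ii. '001110010011' → no match
iii. '11' → no match
iv. '000000' → match
v. '00' → match
vi. '111' → no match
Total matched: 3

3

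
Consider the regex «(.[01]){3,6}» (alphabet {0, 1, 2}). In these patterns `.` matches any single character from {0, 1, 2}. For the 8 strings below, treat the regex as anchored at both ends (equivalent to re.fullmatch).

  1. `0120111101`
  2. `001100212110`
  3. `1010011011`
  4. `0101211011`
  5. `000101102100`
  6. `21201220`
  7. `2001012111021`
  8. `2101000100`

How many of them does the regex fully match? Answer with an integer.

6

1. `0120111101` → match
2. `001100212110` → match
3. `1010011011` → match
4. `0101211011` → match
5. `000101102100` → match
6. `21201220` → no match
7 → no match
8. `2101000100` → match
Total matched: 6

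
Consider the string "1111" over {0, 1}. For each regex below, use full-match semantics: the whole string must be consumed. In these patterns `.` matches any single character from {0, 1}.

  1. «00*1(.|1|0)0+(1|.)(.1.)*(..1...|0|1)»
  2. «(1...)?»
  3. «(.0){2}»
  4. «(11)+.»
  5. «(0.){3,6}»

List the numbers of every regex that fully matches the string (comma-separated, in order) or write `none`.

2

1 → no match — must start with "0"
2 → match
3 → no match — must end with "0"
4 → no match
5 → no match — must start with "0"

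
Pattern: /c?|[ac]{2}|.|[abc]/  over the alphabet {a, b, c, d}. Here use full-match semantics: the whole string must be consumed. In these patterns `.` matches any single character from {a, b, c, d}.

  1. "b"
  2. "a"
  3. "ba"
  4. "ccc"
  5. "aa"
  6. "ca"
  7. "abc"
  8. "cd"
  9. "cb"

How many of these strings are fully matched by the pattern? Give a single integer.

4

1 → match
2 → match
3 → no match
4 → no match
5 → match
6 → match
7 → no match
8 → no match
9 → no match
Total matched: 4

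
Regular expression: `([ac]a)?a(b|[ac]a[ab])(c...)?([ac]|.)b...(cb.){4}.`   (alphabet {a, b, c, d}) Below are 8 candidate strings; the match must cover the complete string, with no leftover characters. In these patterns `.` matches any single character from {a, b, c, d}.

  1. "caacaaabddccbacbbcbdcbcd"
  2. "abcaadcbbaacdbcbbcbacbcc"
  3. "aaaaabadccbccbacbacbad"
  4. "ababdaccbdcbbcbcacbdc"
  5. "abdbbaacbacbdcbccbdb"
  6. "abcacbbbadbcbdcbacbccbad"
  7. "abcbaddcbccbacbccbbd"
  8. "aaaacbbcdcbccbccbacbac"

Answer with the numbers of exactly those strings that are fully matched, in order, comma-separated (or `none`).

1 → match
2 → no match
3 → match
4 → no match
5 → match
6 → match
7 → match
8 → match

1, 3, 5, 6, 7, 8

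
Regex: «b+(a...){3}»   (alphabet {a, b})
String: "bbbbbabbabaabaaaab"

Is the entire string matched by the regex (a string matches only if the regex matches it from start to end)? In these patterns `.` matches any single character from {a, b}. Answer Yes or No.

No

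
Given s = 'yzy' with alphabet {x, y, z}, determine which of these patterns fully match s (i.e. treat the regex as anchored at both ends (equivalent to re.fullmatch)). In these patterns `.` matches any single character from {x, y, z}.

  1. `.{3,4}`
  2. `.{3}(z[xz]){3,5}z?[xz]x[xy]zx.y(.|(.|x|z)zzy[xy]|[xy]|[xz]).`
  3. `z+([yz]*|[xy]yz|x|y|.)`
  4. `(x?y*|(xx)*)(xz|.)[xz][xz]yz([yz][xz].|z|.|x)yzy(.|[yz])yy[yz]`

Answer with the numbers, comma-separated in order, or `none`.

1 → match
2 → no match
3 → no match — must start with 'z'
4 → no match

1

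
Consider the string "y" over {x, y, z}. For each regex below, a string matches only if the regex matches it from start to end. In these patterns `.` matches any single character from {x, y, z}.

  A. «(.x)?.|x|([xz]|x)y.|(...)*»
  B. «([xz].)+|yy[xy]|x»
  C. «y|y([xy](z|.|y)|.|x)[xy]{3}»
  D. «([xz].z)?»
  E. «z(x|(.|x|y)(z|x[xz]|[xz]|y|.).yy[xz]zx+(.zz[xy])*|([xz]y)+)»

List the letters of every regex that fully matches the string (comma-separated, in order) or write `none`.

A → match
B → no match
C → match
D → no match
E → no match — must start with "z"

A, C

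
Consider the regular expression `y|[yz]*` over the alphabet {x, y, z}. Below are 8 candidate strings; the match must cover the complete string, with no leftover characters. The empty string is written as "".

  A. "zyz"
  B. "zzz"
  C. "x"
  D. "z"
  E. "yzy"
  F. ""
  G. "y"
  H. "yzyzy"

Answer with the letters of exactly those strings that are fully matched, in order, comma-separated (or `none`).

A, B, D, E, F, G, H

A. "zyz" → match
B. "zzz" → match
C. "x" → no match
D. "z" → match
E. "yzy" → match
F. "" → match
G. "y" → match
H. "yzyzy" → match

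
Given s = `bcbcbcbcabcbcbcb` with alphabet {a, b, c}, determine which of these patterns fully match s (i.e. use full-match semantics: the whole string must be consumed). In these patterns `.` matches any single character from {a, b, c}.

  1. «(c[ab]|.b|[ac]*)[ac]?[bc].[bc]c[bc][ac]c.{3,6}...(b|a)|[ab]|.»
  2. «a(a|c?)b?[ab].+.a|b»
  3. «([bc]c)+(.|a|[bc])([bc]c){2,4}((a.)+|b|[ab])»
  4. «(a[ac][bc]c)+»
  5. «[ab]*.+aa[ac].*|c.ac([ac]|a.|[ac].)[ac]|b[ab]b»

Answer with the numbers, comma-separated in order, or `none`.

3

1 → no match
2 → no match
3 → match
4 → no match — must start with `a`
5 → no match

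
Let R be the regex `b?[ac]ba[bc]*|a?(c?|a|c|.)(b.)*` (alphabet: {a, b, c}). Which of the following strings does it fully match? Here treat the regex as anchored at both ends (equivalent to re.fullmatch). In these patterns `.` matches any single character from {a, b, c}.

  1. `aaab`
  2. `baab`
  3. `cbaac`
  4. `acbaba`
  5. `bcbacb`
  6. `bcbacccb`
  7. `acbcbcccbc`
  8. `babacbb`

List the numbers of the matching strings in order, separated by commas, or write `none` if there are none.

4, 5, 6, 8

1 → no match
2 → no match
3 → no match
4 → match
5 → match
6 → match
7 → no match
8 → match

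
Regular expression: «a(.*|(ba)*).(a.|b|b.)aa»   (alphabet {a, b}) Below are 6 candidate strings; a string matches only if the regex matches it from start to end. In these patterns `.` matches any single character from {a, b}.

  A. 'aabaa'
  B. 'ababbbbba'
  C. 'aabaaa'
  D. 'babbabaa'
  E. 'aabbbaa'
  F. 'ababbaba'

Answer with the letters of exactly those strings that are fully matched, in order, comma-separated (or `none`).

A → match
B → no match — must end with 'aa'
C → match
D → no match — must start with 'a'
E → match
F → no match — must end with 'aa'

A, C, E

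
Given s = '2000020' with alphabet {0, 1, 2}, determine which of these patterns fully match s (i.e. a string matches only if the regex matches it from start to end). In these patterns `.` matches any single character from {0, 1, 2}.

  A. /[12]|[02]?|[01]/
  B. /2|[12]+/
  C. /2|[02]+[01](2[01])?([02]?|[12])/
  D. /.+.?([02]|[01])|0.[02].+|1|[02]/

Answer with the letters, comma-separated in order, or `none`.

C, D

A → no match
B → no match
C → match
D → match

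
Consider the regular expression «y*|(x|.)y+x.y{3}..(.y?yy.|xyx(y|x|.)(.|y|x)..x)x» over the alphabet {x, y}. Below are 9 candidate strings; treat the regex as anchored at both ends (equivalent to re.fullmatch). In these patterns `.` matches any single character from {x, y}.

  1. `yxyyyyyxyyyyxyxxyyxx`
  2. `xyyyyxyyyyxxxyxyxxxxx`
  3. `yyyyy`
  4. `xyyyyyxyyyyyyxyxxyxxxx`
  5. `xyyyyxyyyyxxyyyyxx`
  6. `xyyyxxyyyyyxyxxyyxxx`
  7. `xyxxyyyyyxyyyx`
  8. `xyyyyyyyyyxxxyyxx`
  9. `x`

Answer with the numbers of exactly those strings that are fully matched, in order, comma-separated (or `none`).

1 → no match
2 → match
3 → match
4 → match
5 → match
6 → match
7 → match
8 → no match
9 → no match

2, 3, 4, 5, 6, 7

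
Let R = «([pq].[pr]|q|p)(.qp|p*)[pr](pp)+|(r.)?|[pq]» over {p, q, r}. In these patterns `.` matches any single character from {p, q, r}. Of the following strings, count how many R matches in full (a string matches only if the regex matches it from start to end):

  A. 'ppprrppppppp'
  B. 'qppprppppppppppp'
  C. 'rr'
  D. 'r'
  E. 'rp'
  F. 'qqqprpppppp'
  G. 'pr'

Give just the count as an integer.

3

A → no match
B → no match
C → match
D → no match
E → match
F → match
G → no match
Total matched: 3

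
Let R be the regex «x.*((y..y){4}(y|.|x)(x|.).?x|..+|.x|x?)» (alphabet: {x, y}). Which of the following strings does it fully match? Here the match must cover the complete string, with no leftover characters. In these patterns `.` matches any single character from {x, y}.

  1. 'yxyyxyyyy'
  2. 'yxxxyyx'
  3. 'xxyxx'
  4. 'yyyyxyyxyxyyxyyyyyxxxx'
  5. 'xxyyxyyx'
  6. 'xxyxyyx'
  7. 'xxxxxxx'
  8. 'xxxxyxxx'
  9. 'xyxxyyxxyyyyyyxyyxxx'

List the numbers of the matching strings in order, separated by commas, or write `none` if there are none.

3, 5, 6, 7, 8, 9

1. 'yxyyxyyyy' → no match — must start with 'x'
2. 'yxxxyyx' → no match — must start with 'x'
3. 'xxyxx' → match
4 → no match — must start with 'x'
5. 'xxyyxyyx' → match
6. 'xxyxyyx' → match
7. 'xxxxxxx' → match
8. 'xxxxyxxx' → match
9 → match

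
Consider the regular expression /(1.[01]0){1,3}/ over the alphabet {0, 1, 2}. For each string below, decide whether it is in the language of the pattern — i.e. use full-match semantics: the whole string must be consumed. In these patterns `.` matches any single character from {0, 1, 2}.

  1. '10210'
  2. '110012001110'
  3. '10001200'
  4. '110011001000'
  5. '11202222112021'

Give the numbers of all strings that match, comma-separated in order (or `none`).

2, 3, 4

1 → no match
2 → match
3 → match
4 → match
5 → no match — must end with '0'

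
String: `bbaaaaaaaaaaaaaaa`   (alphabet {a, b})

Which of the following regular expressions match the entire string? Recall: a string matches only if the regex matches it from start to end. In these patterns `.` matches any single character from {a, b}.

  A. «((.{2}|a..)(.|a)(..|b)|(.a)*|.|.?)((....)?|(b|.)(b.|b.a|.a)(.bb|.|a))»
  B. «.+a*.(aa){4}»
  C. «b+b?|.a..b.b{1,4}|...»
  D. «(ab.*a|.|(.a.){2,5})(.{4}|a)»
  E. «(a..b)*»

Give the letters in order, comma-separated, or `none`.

B

A → no match
B → match
C → no match
D → no match
E → no match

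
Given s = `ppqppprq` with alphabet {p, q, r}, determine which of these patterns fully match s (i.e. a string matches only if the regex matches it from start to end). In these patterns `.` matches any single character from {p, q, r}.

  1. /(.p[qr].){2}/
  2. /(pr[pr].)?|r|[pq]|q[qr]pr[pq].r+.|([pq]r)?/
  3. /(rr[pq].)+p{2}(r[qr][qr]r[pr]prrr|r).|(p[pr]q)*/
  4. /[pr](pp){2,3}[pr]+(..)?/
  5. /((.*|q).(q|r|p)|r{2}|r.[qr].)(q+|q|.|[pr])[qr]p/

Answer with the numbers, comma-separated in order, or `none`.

1

1 → match
2 → no match
3 → no match
4 → no match
5 → no match — must end with `p`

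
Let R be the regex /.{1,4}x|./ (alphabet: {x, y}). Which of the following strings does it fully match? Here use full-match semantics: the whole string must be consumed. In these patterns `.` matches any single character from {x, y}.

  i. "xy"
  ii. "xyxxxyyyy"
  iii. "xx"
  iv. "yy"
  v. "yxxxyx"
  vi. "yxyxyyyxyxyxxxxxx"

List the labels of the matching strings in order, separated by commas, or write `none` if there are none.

i. "xy" → no match
ii. "xyxxxyyyy" → no match
iii. "xx" → match
iv. "yy" → no match
v. "yxxxyx" → no match
vi → no match

iii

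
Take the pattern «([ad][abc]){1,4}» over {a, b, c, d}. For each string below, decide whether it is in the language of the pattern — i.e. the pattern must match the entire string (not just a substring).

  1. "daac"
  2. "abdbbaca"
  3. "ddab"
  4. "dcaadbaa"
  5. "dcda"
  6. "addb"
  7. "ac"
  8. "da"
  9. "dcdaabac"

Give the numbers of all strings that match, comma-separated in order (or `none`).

1, 4, 5, 7, 8, 9

1 → match
2 → no match
3 → no match
4 → match
5 → match
6 → no match
7 → match
8 → match
9 → match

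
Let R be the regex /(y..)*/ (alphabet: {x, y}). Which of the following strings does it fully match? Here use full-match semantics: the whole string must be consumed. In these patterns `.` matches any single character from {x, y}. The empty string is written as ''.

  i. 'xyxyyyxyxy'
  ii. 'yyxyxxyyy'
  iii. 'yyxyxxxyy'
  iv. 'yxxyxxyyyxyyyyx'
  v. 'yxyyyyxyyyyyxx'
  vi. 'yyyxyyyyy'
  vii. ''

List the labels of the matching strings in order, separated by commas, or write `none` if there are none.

ii, vii

i. 'xyxyyyxyxy' → no match
ii. 'yyxyxxyyy' → match
iii. 'yyxyxxxyy' → no match
iv → no match
v → no match
vi. 'yyyxyyyyy' → no match
vii. '' → match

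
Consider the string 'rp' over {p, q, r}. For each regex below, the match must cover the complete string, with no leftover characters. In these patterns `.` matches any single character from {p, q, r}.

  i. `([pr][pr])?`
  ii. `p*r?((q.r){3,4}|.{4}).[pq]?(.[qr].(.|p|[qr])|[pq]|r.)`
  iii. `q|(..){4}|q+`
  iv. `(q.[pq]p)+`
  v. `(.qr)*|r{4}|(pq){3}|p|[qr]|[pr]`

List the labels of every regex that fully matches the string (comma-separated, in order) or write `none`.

i → match
ii → no match
iii → no match
iv → no match — must start with 'q'
v → no match

i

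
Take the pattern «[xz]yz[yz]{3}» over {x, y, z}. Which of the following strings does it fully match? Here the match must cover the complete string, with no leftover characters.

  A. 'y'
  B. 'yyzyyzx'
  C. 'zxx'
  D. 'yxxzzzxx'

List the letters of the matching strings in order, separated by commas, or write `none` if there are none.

none

A. 'y' → no match
B. 'yyzyyzx' → no match
C. 'zxx' → no match
D. 'yxxzzzxx' → no match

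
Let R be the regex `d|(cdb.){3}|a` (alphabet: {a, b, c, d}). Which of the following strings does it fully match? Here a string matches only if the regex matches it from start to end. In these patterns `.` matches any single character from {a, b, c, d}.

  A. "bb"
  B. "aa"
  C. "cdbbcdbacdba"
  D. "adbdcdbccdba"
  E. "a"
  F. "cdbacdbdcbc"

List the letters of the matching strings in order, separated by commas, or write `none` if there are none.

A → no match
B → no match
C → match
D → no match
E → match
F → no match

C, E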